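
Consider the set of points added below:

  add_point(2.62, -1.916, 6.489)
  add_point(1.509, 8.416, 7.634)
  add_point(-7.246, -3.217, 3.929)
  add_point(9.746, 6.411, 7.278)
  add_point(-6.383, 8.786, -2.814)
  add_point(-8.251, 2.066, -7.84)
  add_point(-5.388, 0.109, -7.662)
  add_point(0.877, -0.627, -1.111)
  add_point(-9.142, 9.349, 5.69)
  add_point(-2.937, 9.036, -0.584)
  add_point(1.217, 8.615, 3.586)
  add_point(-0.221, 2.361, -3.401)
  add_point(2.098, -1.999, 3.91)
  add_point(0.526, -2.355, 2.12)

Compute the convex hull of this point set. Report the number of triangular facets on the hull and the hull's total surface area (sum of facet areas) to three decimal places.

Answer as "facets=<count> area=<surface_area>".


Extreme-point indices: [0, 1, 2, 3, 4, 5, 6, 7, 8, 9, 10, 11, 12, 13] — 14 of 14 on the boundary.

Triangle areas on the boundary:
  f1: (p5, p2, p8) → 79.5242
  f2: (p0, p2, p8) → 65.9063
  f3: (p4, p5, p8) → 32.4785
  f4: (p11, p7, p3) → 27.3442
  f5: (p6, p5, p2) → 21.1216
  f6: (p6, p11, p7) → 13.1531
  f7: (p6, p4, p5) → 14.5214
  f8: (p6, p11, p4) → 30.6299
  f9: (p1, p0, p8) → 55.9836
  f10: (p1, p0, p3) → 41.6899
  f11: (p12, p7, p3) → 30.8278
  f12: (p12, p0, p3) → 14.1002
  f13: (p9, p11, p3) → 56.6876
  f14: (p9, p11, p4) → 15.8934
  f15: (p9, p4, p8) → 17.7827
  f16: (p13, p6, p7) → 13.3318
  f17: (p13, p12, p7) → 3.7847
  f18: (p13, p6, p2) → 45.0690
  f19: (p13, p0, p2) → 19.0262
  f20: (p13, p12, p0) → 1.6069
  f21: (p10, p1, p3) → 17.2254
  f22: (p10, p9, p3) → 11.1636
  f23: (p10, p1, p8) → 21.3612
  f24: (p10, p9, p8) → 26.0516
Σ area = 676.265

Euler characteristic 14−36+24 = 2 ✓

facets=24 area=676.265


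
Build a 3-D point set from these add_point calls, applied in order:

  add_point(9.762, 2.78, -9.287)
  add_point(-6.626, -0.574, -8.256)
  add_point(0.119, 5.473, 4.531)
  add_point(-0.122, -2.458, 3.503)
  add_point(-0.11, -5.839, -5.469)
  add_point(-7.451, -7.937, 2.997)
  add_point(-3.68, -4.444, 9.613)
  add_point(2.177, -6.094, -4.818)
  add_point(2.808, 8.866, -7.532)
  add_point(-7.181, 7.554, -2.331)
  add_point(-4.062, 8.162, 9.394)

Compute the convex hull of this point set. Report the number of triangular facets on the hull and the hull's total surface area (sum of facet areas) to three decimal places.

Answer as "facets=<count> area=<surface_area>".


facets=16 area=897.838

10 of the 11 inputs are extreme points: [0, 1, 2, 4, 5, 6, 7, 8, 9, 10].

Facet areas (half cross-product norm):
  f1: (p10, p6, p5) → 48.6705
  f2: (p10, p8, p0) → 77.7981
  f3: (p1, p8, p0) → 62.7656
  f4: (p2, p6, p0) → 92.1070
  f5: (p2, p10, p0) → 15.1037
  f6: (p2, p10, p6) → 40.3391
  f7: (p7, p6, p5) → 52.3257
  f8: (p7, p6, p0) → 85.7872
  f9: (p9, p10, p8) → 67.3205
  f10: (p9, p1, p8) → 55.6438
  f11: (p9, p10, p5) → 96.0306
  f12: (p9, p1, p5) → 67.7637
  f13: (p4, p1, p0) → 60.1123
  f14: (p4, p7, p0) → 13.6511
  f15: (p4, p1, p5) → 49.8903
  f16: (p4, p7, p5) → 12.5289
Σ area = 897.838

Check V−E+F: 10 − 24 + 16 = 2.


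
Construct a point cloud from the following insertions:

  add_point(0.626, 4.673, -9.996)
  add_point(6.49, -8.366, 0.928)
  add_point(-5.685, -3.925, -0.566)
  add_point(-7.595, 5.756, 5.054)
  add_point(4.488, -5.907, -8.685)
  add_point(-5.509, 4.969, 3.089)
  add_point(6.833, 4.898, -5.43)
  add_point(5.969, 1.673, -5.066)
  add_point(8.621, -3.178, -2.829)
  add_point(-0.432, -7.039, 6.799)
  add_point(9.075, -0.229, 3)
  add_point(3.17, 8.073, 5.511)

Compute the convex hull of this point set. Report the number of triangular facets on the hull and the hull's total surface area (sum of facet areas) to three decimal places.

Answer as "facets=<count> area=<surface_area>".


facets=16 area=823.168

Points on the hull: [0, 1, 2, 3, 4, 6, 8, 9, 10, 11] (10 of 12).

Per-facet area ½‖(b−a)×(c−a)‖:
  f1: (p1, p9, p10) → 40.2151
  f2: (p11, p9, p3) → 77.7137
  f3: (p11, p9, p10) → 64.3471
  f4: (p11, p0, p3) → 86.0296
  f5: (p2, p9, p3) → 54.3191
  f6: (p2, p0, p3) → 80.3206
  f7: (p2, p1, p9) → 43.8591
  f8: (p8, p1, p10) → 21.9225
  f9: (p6, p11, p10) → 50.1794
  f10: (p6, p11, p0) → 43.9592
  f11: (p6, p8, p10) → 28.1175
  f12: (p4, p2, p0) → 70.3995
  f13: (p4, p2, p1) → 61.1804
  f14: (p4, p8, p1) → 25.8828
  f15: (p4, p6, p0) → 41.4726
  f16: (p4, p6, p8) → 33.2495
Σ area = 823.168

Euler characteristic 10−24+16 = 2 ✓


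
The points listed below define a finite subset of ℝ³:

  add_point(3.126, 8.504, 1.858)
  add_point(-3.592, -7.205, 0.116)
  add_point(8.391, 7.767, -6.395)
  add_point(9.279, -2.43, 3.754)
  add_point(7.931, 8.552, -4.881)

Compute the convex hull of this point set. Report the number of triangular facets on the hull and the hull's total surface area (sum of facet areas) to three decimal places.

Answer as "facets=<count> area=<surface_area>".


Hull vertices (5/5): indices [0, 1, 2, 3, 4].

Triangle areas on the boundary:
  f1: (p2, p3, p1) → 102.3556
  f2: (p2, p4, p3) → 12.2465
  f3: (p0, p3, p1) → 88.4967
  f4: (p0, p4, p3) → 51.8777
  f5: (p0, p2, p1) → 84.1668
  f6: (p0, p2, p4) → 3.8918
Σ area = 343.035

Euler: V−E+F = 5−9+6 = 2.

facets=6 area=343.035


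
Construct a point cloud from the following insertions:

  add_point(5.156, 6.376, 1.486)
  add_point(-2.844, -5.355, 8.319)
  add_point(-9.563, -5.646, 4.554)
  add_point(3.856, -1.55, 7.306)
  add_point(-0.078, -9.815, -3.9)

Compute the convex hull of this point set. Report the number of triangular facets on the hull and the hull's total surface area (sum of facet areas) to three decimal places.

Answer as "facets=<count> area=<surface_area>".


facets=6 area=377.186

Hull vertices (5/5): indices [0, 1, 2, 3, 4].

Per-facet area ½‖(b−a)×(c−a)‖:
  f1: (p4, p0, p2) → 115.0479
  f2: (p1, p0, p2) → 58.6561
  f3: (p1, p4, p2) → 49.1956
  f4: (p3, p4, p0) → 71.7087
  f5: (p3, p1, p0) → 31.3767
  f6: (p3, p1, p4) → 51.2010
Σ area = 377.186

Euler characteristic 5−9+6 = 2 ✓


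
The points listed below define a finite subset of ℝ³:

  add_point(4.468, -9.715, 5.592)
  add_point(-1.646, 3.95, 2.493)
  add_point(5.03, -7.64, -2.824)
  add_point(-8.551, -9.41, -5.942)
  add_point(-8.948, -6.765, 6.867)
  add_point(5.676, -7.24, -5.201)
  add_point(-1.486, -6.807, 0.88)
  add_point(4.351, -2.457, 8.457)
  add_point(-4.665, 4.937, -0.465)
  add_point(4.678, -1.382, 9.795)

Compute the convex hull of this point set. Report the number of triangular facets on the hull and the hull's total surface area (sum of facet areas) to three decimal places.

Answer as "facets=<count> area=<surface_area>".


Hull vertices (7/10): indices [0, 1, 3, 4, 5, 8, 9].

Facet areas (half cross-product norm):
  f1: (p3, p8, p4) → 88.8975
  f2: (p3, p8, p5) → 104.7907
  f3: (p0, p9, p4) → 62.9486
  f4: (p0, p9, p5) → 50.5304
  f5: (p0, p3, p4) → 89.0491
  f6: (p0, p3, p5) → 79.9279
  f7: (p1, p8, p4) → 29.6881
  f8: (p1, p9, p4) → 72.3842
  f9: (p1, p8, p5) → 33.0758
  f10: (p1, p9, p5) → 81.3925
Σ area = 692.685

Check V−E+F: 7 − 15 + 10 = 2.

facets=10 area=692.685


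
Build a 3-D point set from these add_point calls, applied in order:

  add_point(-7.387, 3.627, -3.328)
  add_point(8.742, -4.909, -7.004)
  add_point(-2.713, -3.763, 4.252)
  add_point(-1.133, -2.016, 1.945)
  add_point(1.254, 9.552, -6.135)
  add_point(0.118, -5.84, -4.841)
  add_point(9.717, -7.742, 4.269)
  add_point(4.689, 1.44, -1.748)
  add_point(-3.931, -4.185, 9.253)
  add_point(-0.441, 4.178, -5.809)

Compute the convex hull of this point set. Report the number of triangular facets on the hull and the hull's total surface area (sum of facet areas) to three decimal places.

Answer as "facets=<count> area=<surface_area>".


facets=10 area=680.227

7 of the 10 inputs are extreme points: [0, 1, 4, 5, 6, 8, 9].

Area of each hull facet:
  f1: (p1, p4, p6) → 93.1446
  f2: (p8, p4, p0) → 78.3111
  f3: (p8, p4, p6) → 151.2477
  f4: (p9, p4, p0) → 19.3732
  f5: (p9, p1, p4) → 32.7178
  f6: (p5, p8, p6) → 88.6924
  f7: (p5, p1, p6) → 51.3008
  f8: (p5, p8, p0) → 83.2803
  f9: (p5, p9, p0) → 37.2235
  f10: (p5, p9, p1) → 44.9360
Σ area = 680.227

Check V−E+F: 7 − 15 + 10 = 2.


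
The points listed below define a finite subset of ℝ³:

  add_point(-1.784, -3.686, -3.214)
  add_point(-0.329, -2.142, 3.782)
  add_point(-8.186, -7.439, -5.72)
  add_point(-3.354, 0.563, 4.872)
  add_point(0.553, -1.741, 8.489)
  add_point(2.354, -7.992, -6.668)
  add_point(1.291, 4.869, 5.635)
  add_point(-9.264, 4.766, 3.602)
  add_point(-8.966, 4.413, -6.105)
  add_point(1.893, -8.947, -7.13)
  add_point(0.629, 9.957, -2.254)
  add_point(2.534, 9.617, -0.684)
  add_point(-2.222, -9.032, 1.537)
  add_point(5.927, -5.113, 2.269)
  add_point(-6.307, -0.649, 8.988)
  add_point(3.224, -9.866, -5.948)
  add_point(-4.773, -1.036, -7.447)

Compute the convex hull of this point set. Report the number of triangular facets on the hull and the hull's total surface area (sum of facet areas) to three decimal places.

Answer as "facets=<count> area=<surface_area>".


14 of the 17 inputs are extreme points: [2, 4, 5, 6, 7, 8, 9, 10, 11, 12, 13, 14, 15, 16].

Per-facet area ½‖(b−a)×(c−a)‖:
  f1: (p8, p10, p7) → 54.0068
  f2: (p8, p16, p10) → 41.0197
  f3: (p8, p2, p7) → 57.7427
  f4: (p8, p2, p16) → 24.4769
  f5: (p15, p12, p13) → 38.2082
  f6: (p15, p12, p2) → 43.0700
  f7: (p11, p6, p13) → 44.9039
  f8: (p11, p15, p13) → 73.7732
  f9: (p11, p10, p7) → 15.2134
  f10: (p11, p6, p7) → 43.0025
  f11: (p4, p6, p13) → 32.1506
  f12: (p4, p12, p13) → 38.1425
  f13: (p9, p2, p16) → 35.8803
  f14: (p9, p15, p2) → 7.9417
  f15: (p9, p16, p10) → 64.2811
  f16: (p14, p6, p7) → 38.7937
  f17: (p14, p4, p6) → 25.1995
  f18: (p14, p4, p12) → 36.1869
  f19: (p14, p2, p7) → 62.3192
  f20: (p14, p12, p2) → 56.2706
  f21: (p5, p11, p10) → 23.0972
  f22: (p5, p9, p10) → 5.5472
  f23: (p5, p11, p15) → 14.5066
  f24: (p5, p9, p15) → 1.1500
Σ area = 876.884

Euler characteristic 14−36+24 = 2 ✓

facets=24 area=876.884


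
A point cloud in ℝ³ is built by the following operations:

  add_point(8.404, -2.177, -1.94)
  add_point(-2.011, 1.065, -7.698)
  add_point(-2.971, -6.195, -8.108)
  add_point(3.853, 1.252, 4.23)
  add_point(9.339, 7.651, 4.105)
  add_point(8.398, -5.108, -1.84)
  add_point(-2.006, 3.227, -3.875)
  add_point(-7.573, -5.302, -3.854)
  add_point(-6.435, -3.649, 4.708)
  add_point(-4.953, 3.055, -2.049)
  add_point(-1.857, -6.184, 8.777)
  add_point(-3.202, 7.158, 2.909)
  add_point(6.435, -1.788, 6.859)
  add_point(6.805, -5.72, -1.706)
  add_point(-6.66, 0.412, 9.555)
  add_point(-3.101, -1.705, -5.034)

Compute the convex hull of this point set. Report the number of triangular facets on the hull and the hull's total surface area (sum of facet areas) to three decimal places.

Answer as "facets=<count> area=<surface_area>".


Extreme-point indices: [0, 1, 2, 4, 5, 7, 8, 9, 10, 11, 12, 13, 14] — 13 of 16 on the boundary.

Area of each hull facet:
  f1: (p10, p2, p7) → 41.9047
  f2: (p11, p14, p4) → 60.5266
  f3: (p8, p14, p7) → 14.1096
  f4: (p8, p10, p7) → 22.9804
  f5: (p8, p10, p14) → 20.5468
  f6: (p1, p11, p4) → 77.4744
  f7: (p1, p2, p7) → 23.1369
  f8: (p12, p5, p4) → 48.7723
  f9: (p12, p5, p10) → 44.6415
  f10: (p12, p14, p4) → 68.3518
  f11: (p12, p10, p14) → 38.7710
  f12: (p13, p10, p2) → 79.0682
  f13: (p13, p5, p2) → 6.6259
  f14: (p13, p5, p10) → 8.6981
  f15: (p0, p5, p2) → 19.0582
  f16: (p0, p1, p2) → 44.8877
  f17: (p0, p5, p4) → 9.4462
  f18: (p0, p1, p4) → 71.1098
  f19: (p9, p1, p7) → 28.2617
  f20: (p9, p1, p11) → 15.9557
  f21: (p9, p14, p7) → 53.6822
  f22: (p9, p11, p14) → 33.6169
Σ area = 831.627

Check V−E+F: 13 − 33 + 22 = 2.

facets=22 area=831.627


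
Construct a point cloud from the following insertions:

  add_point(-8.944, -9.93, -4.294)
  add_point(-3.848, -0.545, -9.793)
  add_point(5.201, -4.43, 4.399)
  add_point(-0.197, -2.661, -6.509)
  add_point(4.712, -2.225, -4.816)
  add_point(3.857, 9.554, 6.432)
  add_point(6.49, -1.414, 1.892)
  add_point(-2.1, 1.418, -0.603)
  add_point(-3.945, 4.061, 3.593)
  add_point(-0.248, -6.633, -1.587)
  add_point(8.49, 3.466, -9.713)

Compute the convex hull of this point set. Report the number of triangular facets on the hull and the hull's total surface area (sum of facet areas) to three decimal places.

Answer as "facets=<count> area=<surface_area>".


Extreme-point indices: [0, 1, 2, 4, 5, 6, 8, 9, 10] — 9 of 11 on the boundary.

Area of each hull facet:
  f1: (p1, p10, p0) → 59.7303
  f2: (p1, p5, p10) → 114.8227
  f3: (p8, p1, p0) → 83.6107
  f4: (p8, p1, p5) → 63.1453
  f5: (p8, p2, p0) → 99.7492
  f6: (p8, p2, p5) → 60.7665
  f7: (p4, p10, p0) → 44.1110
  f8: (p4, p2, p10) → 28.4706
  f9: (p6, p5, p10) → 77.4648
  f10: (p6, p2, p10) → 12.4226
  f11: (p6, p2, p5) → 23.3699
  f12: (p9, p2, p0) → 19.8914
  f13: (p9, p4, p0) → 26.0558
  f14: (p9, p4, p2) → 29.7050
Σ area = 743.316

Check V−E+F: 9 − 21 + 14 = 2.

facets=14 area=743.316


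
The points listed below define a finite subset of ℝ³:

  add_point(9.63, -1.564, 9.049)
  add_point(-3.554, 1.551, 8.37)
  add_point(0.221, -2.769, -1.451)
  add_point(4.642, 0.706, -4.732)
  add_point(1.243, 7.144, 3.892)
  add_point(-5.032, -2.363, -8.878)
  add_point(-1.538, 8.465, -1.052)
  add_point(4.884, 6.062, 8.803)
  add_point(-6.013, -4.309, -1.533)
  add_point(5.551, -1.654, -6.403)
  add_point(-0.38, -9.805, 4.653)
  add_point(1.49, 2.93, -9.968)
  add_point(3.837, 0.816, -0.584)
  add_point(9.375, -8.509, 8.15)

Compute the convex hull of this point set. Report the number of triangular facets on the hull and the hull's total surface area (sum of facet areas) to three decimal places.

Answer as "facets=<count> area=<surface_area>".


facets=20 area=883.710

Hull vertices (12/14): indices [0, 1, 3, 4, 5, 6, 7, 8, 9, 10, 11, 13].

Facet areas (half cross-product norm):
  f1: (p1, p6, p8) → 65.5452
  f2: (p13, p1, p0) → 46.6978
  f3: (p7, p1, p0) → 42.9354
  f4: (p7, p11, p6) → 59.4923
  f5: (p5, p6, p8) → 50.2640
  f6: (p5, p11, p6) → 46.2564
  f7: (p9, p13, p0) → 55.4533
  f8: (p9, p5, p11) → 29.9984
  f9: (p4, p1, p6) → 23.7694
  f10: (p4, p7, p6) → 2.4189
  f11: (p4, p7, p1) → 26.2383
  f12: (p10, p5, p8) → 28.8134
  f13: (p10, p1, p8) → 54.8472
  f14: (p10, p13, p1) → 64.5378
  f15: (p10, p9, p13) → 76.6968
  f16: (p10, p9, p5) → 78.8336
  f17: (p3, p7, p0) → 62.8288
  f18: (p3, p9, p0) → 21.4962
  f19: (p3, p7, p11) → 36.7354
  f20: (p3, p9, p11) → 9.8517
Σ area = 883.710

Euler: V−E+F = 12−30+20 = 2.


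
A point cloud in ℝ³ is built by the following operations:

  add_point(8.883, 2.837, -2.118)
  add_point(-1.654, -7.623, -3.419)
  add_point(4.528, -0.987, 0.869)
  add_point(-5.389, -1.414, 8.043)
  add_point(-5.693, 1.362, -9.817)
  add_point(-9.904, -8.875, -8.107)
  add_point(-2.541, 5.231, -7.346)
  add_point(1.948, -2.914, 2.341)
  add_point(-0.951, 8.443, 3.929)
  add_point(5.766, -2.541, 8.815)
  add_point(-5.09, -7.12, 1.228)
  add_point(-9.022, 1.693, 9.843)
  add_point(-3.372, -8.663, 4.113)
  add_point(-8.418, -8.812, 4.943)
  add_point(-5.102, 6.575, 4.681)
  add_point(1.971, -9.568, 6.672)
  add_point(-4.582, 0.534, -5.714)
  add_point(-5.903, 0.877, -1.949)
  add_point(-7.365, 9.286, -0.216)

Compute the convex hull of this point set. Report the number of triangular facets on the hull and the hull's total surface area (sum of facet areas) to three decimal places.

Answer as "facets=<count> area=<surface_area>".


facets=18 area=1104.239

11 of the 19 inputs are extreme points: [0, 1, 4, 5, 6, 8, 9, 11, 13, 15, 18].

Facet areas (half cross-product norm):
  f1: (p11, p18, p5) → 122.9449
  f2: (p4, p0, p5) → 87.1122
  f3: (p4, p18, p5) → 64.1627
  f4: (p1, p0, p5) → 47.6613
  f5: (p1, p15, p5) → 36.3553
  f6: (p1, p15, p0) → 79.7165
  f7: (p13, p15, p5) → 66.6963
  f8: (p13, p11, p5) → 69.2532
  f9: (p13, p11, p15) → 61.2134
  f10: (p9, p15, p0) → 50.3204
  f11: (p9, p11, p15) → 62.5823
  f12: (p6, p4, p0) → 29.5765
  f13: (p6, p4, p18) → 24.9014
  f14: (p8, p9, p11) → 79.4396
  f15: (p8, p11, p18) → 45.0960
  f16: (p8, p9, p0) → 73.5068
  f17: (p8, p6, p0) → 67.2234
  f18: (p8, p6, p18) → 36.4768
Σ area = 1104.239

Euler: V−E+F = 11−27+18 = 2.


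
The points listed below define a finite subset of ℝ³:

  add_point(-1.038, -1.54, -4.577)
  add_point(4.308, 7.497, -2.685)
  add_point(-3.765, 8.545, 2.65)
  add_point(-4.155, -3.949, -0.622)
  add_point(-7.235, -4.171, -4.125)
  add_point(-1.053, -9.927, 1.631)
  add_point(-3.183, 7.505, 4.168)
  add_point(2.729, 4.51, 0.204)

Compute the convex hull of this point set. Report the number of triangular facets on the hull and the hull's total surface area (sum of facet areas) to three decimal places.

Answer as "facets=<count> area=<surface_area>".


facets=10 area=365.513

7 of the 8 inputs are extreme points: [0, 1, 2, 4, 5, 6, 7].

Triangle areas on the boundary:
  f1: (p6, p5, p4) → 76.0156
  f2: (p0, p1, p4) → 22.5877
  f3: (p0, p5, p4) → 32.9167
  f4: (p0, p5, p1) → 45.5006
  f5: (p2, p1, p4) → 71.3210
  f6: (p2, p6, p4) → 14.2936
  f7: (p2, p6, p1) → 9.3209
  f8: (p7, p5, p1) → 20.0603
  f9: (p7, p6, p1) → 16.1112
  f10: (p7, p6, p5) → 57.3852
Σ area = 365.513

Euler: V−E+F = 7−15+10 = 2.


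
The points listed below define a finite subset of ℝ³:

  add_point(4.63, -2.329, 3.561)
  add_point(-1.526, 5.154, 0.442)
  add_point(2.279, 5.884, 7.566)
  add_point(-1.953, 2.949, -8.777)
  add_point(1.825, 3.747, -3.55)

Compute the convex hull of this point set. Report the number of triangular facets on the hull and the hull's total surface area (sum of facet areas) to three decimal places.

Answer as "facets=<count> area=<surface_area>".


facets=6 area=188.170

Extreme-point indices: [0, 1, 2, 3, 4] — 5 of 5 on the boundary.

Facet areas (half cross-product norm):
  f1: (p1, p0, p3) → 47.7175
  f2: (p1, p2, p0) → 36.0548
  f3: (p4, p0, p3) → 23.3716
  f4: (p4, p2, p0) → 43.8843
  f5: (p4, p1, p3) → 16.9101
  f6: (p4, p1, p2) → 20.2313
Σ area = 188.170

Check V−E+F: 5 − 9 + 6 = 2.


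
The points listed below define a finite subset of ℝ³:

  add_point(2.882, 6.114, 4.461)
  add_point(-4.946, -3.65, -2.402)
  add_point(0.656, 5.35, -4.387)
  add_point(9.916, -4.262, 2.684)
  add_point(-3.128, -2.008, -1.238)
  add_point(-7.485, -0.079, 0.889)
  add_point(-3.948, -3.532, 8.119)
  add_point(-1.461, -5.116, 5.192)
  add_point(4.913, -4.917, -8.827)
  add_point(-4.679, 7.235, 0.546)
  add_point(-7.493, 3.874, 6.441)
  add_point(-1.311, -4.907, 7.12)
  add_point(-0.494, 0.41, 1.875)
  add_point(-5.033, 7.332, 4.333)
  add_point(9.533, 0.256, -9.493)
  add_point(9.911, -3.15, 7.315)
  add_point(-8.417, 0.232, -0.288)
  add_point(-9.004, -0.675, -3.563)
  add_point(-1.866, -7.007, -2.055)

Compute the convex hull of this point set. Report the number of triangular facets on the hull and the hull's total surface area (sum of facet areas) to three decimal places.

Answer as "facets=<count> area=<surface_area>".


facets=24 area=876.885

Hull vertices (14/19): indices [0, 2, 3, 6, 8, 9, 10, 11, 13, 14, 15, 16, 17, 18].

Per-facet area ½‖(b−a)×(c−a)‖:
  f1: (p8, p14, p17) → 48.7820
  f2: (p8, p14, p3) → 42.7608
  f3: (p2, p14, p17) → 58.1651
  f4: (p0, p2, p14) → 50.2672
  f5: (p10, p0, p13) → 17.4329
  f6: (p18, p8, p3) → 57.8202
  f7: (p18, p6, p17) → 51.7873
  f8: (p18, p8, p17) → 45.6990
  f9: (p9, p2, p17) → 36.6900
  f10: (p9, p10, p17) → 35.6579
  f11: (p9, p10, p13) → 7.9446
  f12: (p9, p0, p13) → 15.1877
  f13: (p9, p0, p2) → 30.0856
  f14: (p15, p14, p3) → 17.2574
  f15: (p15, p0, p14) → 94.1203
  f16: (p15, p10, p6) → 53.6761
  f17: (p15, p10, p0) → 60.3114
  f18: (p16, p6, p17) → 11.5263
  f19: (p16, p10, p17) → 3.0194
  f20: (p16, p10, p6) → 31.6925
  f21: (p11, p18, p6) → 13.8097
  f22: (p11, p15, p6) → 11.6429
  f23: (p11, p18, p3) → 54.5322
  f24: (p11, p15, p3) → 27.0164
Σ area = 876.885

Euler characteristic 14−36+24 = 2 ✓


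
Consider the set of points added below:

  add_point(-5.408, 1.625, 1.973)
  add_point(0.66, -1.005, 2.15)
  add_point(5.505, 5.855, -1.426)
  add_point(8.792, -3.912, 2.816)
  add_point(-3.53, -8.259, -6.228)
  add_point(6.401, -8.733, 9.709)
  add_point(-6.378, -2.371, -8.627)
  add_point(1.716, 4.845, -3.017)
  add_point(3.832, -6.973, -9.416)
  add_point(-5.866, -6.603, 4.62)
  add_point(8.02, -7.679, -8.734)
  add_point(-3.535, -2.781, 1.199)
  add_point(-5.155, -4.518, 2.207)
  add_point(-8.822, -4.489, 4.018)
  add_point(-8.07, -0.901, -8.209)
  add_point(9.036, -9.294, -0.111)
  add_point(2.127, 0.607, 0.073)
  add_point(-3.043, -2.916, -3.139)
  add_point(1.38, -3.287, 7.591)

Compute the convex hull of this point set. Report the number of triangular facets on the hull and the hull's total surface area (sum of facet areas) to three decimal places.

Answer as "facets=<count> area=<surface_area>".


Points on the hull: [0, 2, 3, 4, 5, 6, 7, 8, 9, 10, 13, 14, 15, 18] (14 of 19).

Triangle areas on the boundary:
  f1: (p4, p5, p15) → 70.1219
  f2: (p4, p14, p13) → 51.4558
  f3: (p10, p4, p15) → 51.9714
  f4: (p10, p4, p8) → 10.6235
  f5: (p0, p14, p13) → 39.4343
  f6: (p7, p14, p8) → 74.7628
  f7: (p7, p10, p2) → 32.0205
  f8: (p7, p10, p8) → 28.5473
  f9: (p7, p0, p2) → 16.1468
  f10: (p7, p0, p14) → 48.7704
  f11: (p3, p5, p15) → 26.6829
  f12: (p3, p5, p2) → 34.6754
  f13: (p3, p10, p15) → 25.8187
  f14: (p3, p10, p2) → 67.4292
  f15: (p9, p5, p13) → 11.5545
  f16: (p9, p4, p13) → 20.5734
  f17: (p9, p4, p5) → 74.5707
  f18: (p6, p14, p8) → 3.9161
  f19: (p6, p4, p8) → 28.1561
  f20: (p6, p4, p14) → 4.9186
  f21: (p18, p5, p2) → 46.0323
  f22: (p18, p0, p2) → 59.0476
  f23: (p18, p5, p13) → 32.7553
  f24: (p18, p0, p13) → 35.6345
Σ area = 895.620

Euler: V−E+F = 14−36+24 = 2.

facets=24 area=895.620


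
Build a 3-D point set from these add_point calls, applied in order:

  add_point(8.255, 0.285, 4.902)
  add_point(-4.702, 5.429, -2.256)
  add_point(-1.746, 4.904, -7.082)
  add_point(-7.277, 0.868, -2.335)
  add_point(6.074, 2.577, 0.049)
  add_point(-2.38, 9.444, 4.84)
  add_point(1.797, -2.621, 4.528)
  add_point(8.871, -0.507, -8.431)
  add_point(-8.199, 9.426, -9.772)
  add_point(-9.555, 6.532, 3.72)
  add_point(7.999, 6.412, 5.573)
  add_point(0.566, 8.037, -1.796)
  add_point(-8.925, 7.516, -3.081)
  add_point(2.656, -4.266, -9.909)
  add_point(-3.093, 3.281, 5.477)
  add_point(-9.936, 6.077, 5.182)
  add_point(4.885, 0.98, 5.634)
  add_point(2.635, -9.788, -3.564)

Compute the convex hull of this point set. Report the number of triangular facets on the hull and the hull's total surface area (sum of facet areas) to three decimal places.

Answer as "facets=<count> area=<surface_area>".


15 of the 18 inputs are extreme points: [0, 3, 5, 6, 7, 8, 9, 10, 11, 12, 13, 14, 15, 16, 17].

Per-facet area ½‖(b−a)×(c−a)‖:
  f1: (p6, p17, p15) → 69.1467
  f2: (p3, p17, p15) → 52.5585
  f3: (p13, p17, p7) → 30.6378
  f4: (p13, p8, p7) → 64.2751
  f5: (p13, p3, p17) → 55.9188
  f6: (p13, p3, p8) → 76.7956
  f7: (p9, p8, p15) → 1.8607
  f8: (p14, p6, p15) → 14.1066
  f9: (p14, p6, p16) → 18.4615
  f10: (p14, p10, p15) → 26.2587
  f11: (p14, p10, p16) → 25.2581
  f12: (p12, p8, p15) → 3.1322
  f13: (p12, p3, p15) → 28.2401
  f14: (p12, p3, p8) → 22.6457
  f15: (p11, p8, p7) → 79.8014
  f16: (p11, p10, p7) → 70.9811
  f17: (p0, p17, p7) → 75.5287
  f18: (p0, p10, p7) → 40.6469
  f19: (p0, p10, p16) → 10.4818
  f20: (p0, p6, p17) → 37.3211
  f21: (p0, p6, p16) → 7.7990
  f22: (p5, p11, p10) → 37.1667
  f23: (p5, p9, p15) → 6.0527
  f24: (p5, p10, p15) → 29.2914
  f25: (p5, p9, p8) → 54.2198
  f26: (p5, p11, p8) → 42.2917
Σ area = 980.878

Euler: V−E+F = 15−39+26 = 2.

facets=26 area=980.878


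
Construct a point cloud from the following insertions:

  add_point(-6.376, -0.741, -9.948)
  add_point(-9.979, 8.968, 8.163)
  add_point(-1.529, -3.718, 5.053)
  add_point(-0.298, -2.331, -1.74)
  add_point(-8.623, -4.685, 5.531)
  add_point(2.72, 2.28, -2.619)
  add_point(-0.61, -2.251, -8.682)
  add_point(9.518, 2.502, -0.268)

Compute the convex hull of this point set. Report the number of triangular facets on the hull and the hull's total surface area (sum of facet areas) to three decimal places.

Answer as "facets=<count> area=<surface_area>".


facets=10 area=661.450

Hull vertices (7/8): indices [0, 1, 2, 4, 5, 6, 7].

Facet areas (half cross-product norm):
  f1: (p0, p4, p1) → 112.5643
  f2: (p6, p0, p7) → 29.3587
  f3: (p6, p0, p4) → 48.7407
  f4: (p2, p7, p1) → 105.8165
  f5: (p2, p4, p1) → 50.1089
  f6: (p2, p6, p7) → 83.2135
  f7: (p2, p6, p4) → 49.1356
  f8: (p5, p7, p1) → 57.3351
  f9: (p5, p0, p1) → 107.9892
  f10: (p5, p0, p7) → 17.1871
Σ area = 661.450

Check V−E+F: 7 − 15 + 10 = 2.


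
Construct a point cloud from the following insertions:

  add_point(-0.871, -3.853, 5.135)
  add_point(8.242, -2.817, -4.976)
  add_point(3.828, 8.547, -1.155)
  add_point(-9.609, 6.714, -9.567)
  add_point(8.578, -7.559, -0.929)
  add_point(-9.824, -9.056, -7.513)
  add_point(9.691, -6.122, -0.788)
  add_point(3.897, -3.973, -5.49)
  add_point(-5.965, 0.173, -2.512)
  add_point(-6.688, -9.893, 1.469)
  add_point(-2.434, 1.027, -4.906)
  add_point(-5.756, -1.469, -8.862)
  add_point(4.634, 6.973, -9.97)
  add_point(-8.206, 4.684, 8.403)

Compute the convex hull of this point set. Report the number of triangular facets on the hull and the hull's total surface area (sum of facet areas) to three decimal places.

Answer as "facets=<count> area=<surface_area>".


Hull vertices (11/14): indices [0, 1, 2, 3, 4, 5, 6, 9, 11, 12, 13].

Per-facet area ½‖(b−a)×(c−a)‖:
  f1: (p13, p2, p6) → 125.0879
  f2: (p12, p2, p6) → 69.9617
  f3: (p9, p13, p5) → 74.0324
  f4: (p1, p12, p5) → 111.1963
  f5: (p1, p12, p6) → 12.9145
  f6: (p3, p13, p5) → 140.1043
  f7: (p3, p13, p2) → 118.4658
  f8: (p3, p12, p2) → 63.6442
  f9: (p0, p13, p6) → 42.8587
  f10: (p0, p9, p13) → 52.6058
  f11: (p11, p12, p5) → 22.7947
  f12: (p11, p3, p5) → 31.6478
  f13: (p11, p3, p12) → 59.0799
  f14: (p4, p0, p6) → 10.5571
  f15: (p4, p0, p9) → 53.8552
  f16: (p4, p9, p5) → 73.6271
  f17: (p4, p1, p5) → 59.8208
  f18: (p4, p1, p6) → 4.8758
Σ area = 1127.130

Euler characteristic 11−27+18 = 2 ✓

facets=18 area=1127.130


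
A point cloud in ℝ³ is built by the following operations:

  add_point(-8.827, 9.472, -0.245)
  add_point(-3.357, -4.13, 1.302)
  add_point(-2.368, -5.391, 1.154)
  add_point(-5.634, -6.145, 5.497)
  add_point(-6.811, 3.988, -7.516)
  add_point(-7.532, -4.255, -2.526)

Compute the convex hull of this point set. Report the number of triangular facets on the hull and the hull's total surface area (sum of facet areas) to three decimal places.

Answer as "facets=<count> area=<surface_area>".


Hull vertices (5/6): indices [0, 2, 3, 4, 5].

Area of each hull facet:
  f1: (p3, p2, p0) → 44.5776
  f2: (p4, p2, p0) → 63.0559
  f3: (p5, p3, p0) → 58.8877
  f4: (p5, p4, p0) → 44.9102
  f5: (p5, p3, p2) → 17.6707
  f6: (p5, p4, p2) → 28.7164
Σ area = 257.818

Euler: V−E+F = 5−9+6 = 2.

facets=6 area=257.818


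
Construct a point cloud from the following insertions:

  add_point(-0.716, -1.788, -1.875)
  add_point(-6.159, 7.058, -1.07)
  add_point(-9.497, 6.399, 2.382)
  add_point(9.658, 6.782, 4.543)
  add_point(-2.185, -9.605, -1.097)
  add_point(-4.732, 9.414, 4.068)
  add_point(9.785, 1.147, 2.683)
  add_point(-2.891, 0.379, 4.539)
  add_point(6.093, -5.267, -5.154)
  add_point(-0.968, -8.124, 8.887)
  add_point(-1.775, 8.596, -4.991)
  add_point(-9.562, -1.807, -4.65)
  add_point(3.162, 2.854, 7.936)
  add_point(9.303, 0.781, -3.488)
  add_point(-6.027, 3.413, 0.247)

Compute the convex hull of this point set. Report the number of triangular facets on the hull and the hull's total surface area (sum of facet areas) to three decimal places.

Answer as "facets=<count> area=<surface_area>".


12 of the 15 inputs are extreme points: [1, 2, 3, 4, 5, 6, 8, 9, 10, 11, 12, 13].

Triangle areas on the boundary:
  f1: (p4, p9, p11) → 55.0718
  f2: (p2, p9, p11) → 90.4988
  f3: (p2, p9, p5) → 52.9859
  f4: (p2, p10, p5) → 28.0861
  f5: (p12, p9, p5) → 60.8346
  f6: (p3, p10, p5) → 67.0163
  f7: (p3, p12, p5) → 45.1795
  f8: (p3, p9, p6) → 41.5630
  f9: (p3, p12, p9) → 32.4787
  f10: (p8, p9, p6) → 79.5905
  f11: (p8, p4, p9) → 50.3791
  f12: (p8, p10, p11) → 94.9579
  f13: (p8, p4, p11) → 57.2429
  f14: (p1, p10, p11) → 29.9814
  f15: (p1, p2, p11) → 24.4742
  f16: (p1, p2, p10) → 2.0402
  f17: (p13, p3, p6) → 17.1229
  f18: (p13, p8, p6) → 20.6885
  f19: (p13, p3, p10) → 66.6506
  f20: (p13, p8, p10) → 47.8395
Σ area = 964.682

Euler characteristic 12−30+20 = 2 ✓

facets=20 area=964.682


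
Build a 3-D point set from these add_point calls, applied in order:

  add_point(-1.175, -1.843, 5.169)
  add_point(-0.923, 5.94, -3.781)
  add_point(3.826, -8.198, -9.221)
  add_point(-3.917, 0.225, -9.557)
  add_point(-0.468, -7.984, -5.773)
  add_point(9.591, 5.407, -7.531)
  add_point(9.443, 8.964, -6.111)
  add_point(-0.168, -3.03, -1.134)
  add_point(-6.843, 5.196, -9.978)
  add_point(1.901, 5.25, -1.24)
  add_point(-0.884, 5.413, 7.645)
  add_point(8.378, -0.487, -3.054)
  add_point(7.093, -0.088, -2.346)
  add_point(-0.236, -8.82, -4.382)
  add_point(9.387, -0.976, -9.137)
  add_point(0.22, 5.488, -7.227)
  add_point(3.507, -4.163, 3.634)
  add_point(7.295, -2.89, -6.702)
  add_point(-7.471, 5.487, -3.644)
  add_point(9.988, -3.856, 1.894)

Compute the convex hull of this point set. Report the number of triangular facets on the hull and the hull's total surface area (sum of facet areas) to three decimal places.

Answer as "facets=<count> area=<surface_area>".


Hull vertices (13/20): indices [0, 2, 3, 4, 5, 6, 8, 10, 13, 14, 16, 18, 19].

Triangle areas on the boundary:
  f1: (p10, p6, p18) → 106.1114
  f2: (p10, p6, p19) → 109.6080
  f3: (p8, p6, p18) → 54.1194
  f4: (p14, p2, p19) → 51.3723
  f5: (p14, p8, p2) → 75.8575
  f6: (p13, p8, p18) → 50.6911
  f7: (p13, p2, p19) → 40.5906
  f8: (p5, p6, p19) → 23.3596
  f9: (p5, p14, p19) → 37.5887
  f10: (p5, p8, p6) → 31.8315
  f11: (p5, p14, p8) → 54.5403
  f12: (p0, p10, p18) → 47.9475
  f13: (p0, p13, p18) → 76.3929
  f14: (p3, p8, p2) → 7.0778
  f15: (p16, p13, p19) → 33.0629
  f16: (p16, p0, p13) → 27.0806
  f17: (p16, p10, p19) → 34.1977
  f18: (p16, p0, p10) → 18.5371
  f19: (p4, p13, p8) → 8.4708
  f20: (p4, p3, p8) → 9.6896
  f21: (p4, p13, p2) → 4.1388
  f22: (p4, p3, p2) → 26.6016
Σ area = 928.868

Euler characteristic 13−33+22 = 2 ✓

facets=22 area=928.868


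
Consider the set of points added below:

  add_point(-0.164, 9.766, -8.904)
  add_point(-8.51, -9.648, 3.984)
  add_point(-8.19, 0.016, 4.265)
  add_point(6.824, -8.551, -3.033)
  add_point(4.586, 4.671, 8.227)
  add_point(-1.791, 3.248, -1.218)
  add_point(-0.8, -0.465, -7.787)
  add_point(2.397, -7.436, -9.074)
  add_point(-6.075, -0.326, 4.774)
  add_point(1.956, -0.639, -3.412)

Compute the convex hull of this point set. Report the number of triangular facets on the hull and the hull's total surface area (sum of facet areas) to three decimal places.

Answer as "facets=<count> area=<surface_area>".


facets=10 area=828.216

Points on the hull: [0, 1, 2, 3, 4, 6, 7] (7 of 10).

Triangle areas on the boundary:
  f1: (p4, p3, p1) → 139.4592
  f2: (p4, p0, p3) → 151.3764
  f3: (p7, p3, p1) → 62.8179
  f4: (p7, p0, p3) → 64.1755
  f5: (p2, p0, p1) → 74.9749
  f6: (p2, p4, p1) → 63.7407
  f7: (p2, p4, p0) → 120.0098
  f8: (p6, p0, p1) → 66.0946
  f9: (p6, p7, p1) → 64.1999
  f10: (p6, p7, p0) → 21.3669
Σ area = 828.216

Check V−E+F: 7 − 15 + 10 = 2.


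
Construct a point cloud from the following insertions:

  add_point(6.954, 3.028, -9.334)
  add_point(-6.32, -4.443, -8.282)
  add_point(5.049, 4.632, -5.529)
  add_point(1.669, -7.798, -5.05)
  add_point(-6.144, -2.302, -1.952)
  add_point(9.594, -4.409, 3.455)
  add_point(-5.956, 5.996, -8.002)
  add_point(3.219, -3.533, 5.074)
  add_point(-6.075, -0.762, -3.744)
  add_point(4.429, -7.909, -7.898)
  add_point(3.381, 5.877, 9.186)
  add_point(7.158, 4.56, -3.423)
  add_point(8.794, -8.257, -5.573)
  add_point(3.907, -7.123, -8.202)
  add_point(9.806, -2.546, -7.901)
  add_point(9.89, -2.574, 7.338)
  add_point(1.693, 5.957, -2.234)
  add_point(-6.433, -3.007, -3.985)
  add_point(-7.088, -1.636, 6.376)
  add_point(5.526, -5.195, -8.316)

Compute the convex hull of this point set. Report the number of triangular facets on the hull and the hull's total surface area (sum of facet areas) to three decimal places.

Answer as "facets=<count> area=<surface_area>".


Extreme-point indices: [0, 1, 2, 3, 5, 6, 7, 9, 10, 11, 12, 13, 14, 15, 16, 18, 19] — 17 of 20 on the boundary.

Triangle areas on the boundary:
  f1: (p10, p15, p18) → 71.3896
  f2: (p6, p10, p18) → 106.6350
  f3: (p11, p10, p15) → 65.2416
  f4: (p14, p11, p15) → 57.9065
  f5: (p14, p11, p0) → 19.6201
  f6: (p1, p6, p0) → 68.2685
  f7: (p1, p3, p9) → 17.1141
  f8: (p1, p6, p18) → 76.2990
  f9: (p1, p3, p18) → 67.2450
  f10: (p16, p6, p10) → 38.8086
  f11: (p16, p11, p10) → 33.2071
  f12: (p2, p6, p0) → 24.9029
  f13: (p2, p11, p0) → 6.4952
  f14: (p2, p16, p6) → 23.1632
  f15: (p2, p16, p11) → 7.2828
  f16: (p7, p15, p18) → 19.6381
  f17: (p7, p3, p18) → 58.5229
  f18: (p12, p14, p9) → 15.4206
  f19: (p12, p3, p9) → 9.4479
  f20: (p12, p7, p3) → 39.6670
  f21: (p19, p14, p0) → 16.1904
  f22: (p19, p14, p9) → 4.6338
  f23: (p5, p7, p15) → 13.9632
  f24: (p5, p12, p7) → 32.0259
  f25: (p5, p14, p15) → 14.1915
  f26: (p5, p12, p14) → 30.7561
  f27: (p13, p1, p9) → 3.6761
  f28: (p13, p19, p9) → 1.1984
  f29: (p13, p1, p0) → 56.3122
  f30: (p13, p19, p0) → 5.3565
Σ area = 1004.580

Euler: V−E+F = 17−45+30 = 2.

facets=30 area=1004.580


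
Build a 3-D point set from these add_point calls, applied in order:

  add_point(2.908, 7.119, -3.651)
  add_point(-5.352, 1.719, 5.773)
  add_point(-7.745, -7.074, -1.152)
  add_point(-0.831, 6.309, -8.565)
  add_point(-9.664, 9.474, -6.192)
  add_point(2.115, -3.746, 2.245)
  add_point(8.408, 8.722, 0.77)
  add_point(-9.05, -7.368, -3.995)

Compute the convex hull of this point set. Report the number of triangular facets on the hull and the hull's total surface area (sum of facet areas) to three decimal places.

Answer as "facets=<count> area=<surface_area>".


facets=10 area=677.896

Extreme-point indices: [1, 2, 3, 4, 5, 6, 7] — 7 of 8 on the boundary.

Per-facet area ½‖(b−a)×(c−a)‖:
  f1: (p1, p6, p4) → 117.7308
  f2: (p1, p7, p4) → 98.2870
  f3: (p5, p1, p6) → 69.0793
  f4: (p3, p6, p4) → 59.1997
  f5: (p3, p7, p4) → 77.7712
  f6: (p3, p5, p6) → 86.0620
  f7: (p3, p5, p7) → 94.8200
  f8: (p2, p1, p7) → 12.7308
  f9: (p2, p5, p7) → 12.5560
  f10: (p2, p5, p1) → 49.6588
Σ area = 677.896

Check V−E+F: 7 − 15 + 10 = 2.


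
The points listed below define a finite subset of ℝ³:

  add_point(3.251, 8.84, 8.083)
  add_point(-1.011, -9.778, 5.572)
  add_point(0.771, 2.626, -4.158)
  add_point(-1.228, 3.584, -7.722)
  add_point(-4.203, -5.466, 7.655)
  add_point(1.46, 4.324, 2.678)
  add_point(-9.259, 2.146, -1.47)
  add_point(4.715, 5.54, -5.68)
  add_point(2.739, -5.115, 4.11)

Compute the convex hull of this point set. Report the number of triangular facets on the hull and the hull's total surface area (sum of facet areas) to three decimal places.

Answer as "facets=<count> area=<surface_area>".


facets=10 area=599.213

Points on the hull: [0, 1, 3, 4, 6, 7, 8] (7 of 9).

Area of each hull facet:
  f1: (p4, p1, p6) → 34.0088
  f2: (p4, p0, p6) → 98.6136
  f3: (p4, p0, p1) → 42.1919
  f4: (p3, p1, p6) → 82.7993
  f5: (p3, p1, p7) → 62.0190
  f6: (p3, p0, p6) → 84.2224
  f7: (p3, p0, p7) → 45.0017
  f8: (p8, p1, p7) → 27.3565
  f9: (p8, p0, p7) → 90.3859
  f10: (p8, p0, p1) → 32.6138
Σ area = 599.213

Euler characteristic 7−15+10 = 2 ✓


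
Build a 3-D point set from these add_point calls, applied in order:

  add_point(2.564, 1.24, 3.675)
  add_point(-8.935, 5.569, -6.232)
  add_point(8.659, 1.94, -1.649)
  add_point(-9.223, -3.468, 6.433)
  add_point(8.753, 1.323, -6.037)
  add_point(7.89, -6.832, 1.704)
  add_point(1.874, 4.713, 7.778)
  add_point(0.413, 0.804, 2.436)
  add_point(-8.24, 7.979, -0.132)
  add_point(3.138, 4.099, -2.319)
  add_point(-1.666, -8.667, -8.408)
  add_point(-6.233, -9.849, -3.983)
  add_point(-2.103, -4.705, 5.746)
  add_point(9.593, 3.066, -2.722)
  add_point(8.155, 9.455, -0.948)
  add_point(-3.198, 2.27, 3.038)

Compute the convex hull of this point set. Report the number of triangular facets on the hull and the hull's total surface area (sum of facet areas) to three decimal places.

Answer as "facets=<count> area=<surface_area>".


Hull vertices (11/16): indices [1, 3, 4, 5, 6, 8, 10, 11, 12, 13, 14].

Facet areas (half cross-product norm):
  f1: (p5, p14, p13) → 26.1863
  f2: (p8, p1, p3) → 43.2387
  f3: (p8, p1, p14) → 54.1230
  f4: (p4, p14, p13) → 10.3476
  f5: (p4, p1, p14) → 84.5978
  f6: (p4, p1, p10) → 112.4193
  f7: (p4, p5, p13) → 20.9681
  f8: (p4, p5, p10) → 74.1832
  f9: (p11, p5, p10) → 45.3811
  f10: (p11, p1, p3) → 90.3525
  f11: (p11, p1, p10) → 50.5250
  f12: (p6, p5, p14) → 82.4577
  f13: (p6, p8, p3) → 78.1581
  f14: (p6, p8, p14) → 77.1308
  f15: (p12, p6, p3) → 37.0540
  f16: (p12, p6, p5) → 56.9727
  f17: (p12, p11, p3) → 41.8734
  f18: (p12, p11, p5) → 64.4193
Σ area = 1050.389

Euler characteristic 11−27+18 = 2 ✓

facets=18 area=1050.389


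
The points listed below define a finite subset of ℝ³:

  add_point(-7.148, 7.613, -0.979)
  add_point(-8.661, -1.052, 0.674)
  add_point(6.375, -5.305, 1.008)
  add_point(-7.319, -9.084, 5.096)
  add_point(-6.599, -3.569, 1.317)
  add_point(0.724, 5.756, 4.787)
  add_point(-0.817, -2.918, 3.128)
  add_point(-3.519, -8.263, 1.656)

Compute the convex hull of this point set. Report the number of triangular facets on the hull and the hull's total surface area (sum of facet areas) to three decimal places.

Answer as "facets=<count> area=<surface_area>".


facets=8 area=405.667

Extreme-point indices: [0, 1, 2, 3, 5, 7] — 6 of 8 on the boundary.

Area of each hull facet:
  f1: (p3, p0, p1) → 17.8317
  f2: (p5, p0, p2) → 60.7484
  f3: (p5, p3, p2) → 92.5055
  f4: (p5, p3, p0) → 82.1065
  f5: (p7, p0, p1) → 28.2302
  f6: (p7, p0, p2) → 85.1100
  f7: (p7, p3, p1) → 22.5546
  f8: (p7, p3, p2) → 16.5799
Σ area = 405.667

Check V−E+F: 6 − 12 + 8 = 2.


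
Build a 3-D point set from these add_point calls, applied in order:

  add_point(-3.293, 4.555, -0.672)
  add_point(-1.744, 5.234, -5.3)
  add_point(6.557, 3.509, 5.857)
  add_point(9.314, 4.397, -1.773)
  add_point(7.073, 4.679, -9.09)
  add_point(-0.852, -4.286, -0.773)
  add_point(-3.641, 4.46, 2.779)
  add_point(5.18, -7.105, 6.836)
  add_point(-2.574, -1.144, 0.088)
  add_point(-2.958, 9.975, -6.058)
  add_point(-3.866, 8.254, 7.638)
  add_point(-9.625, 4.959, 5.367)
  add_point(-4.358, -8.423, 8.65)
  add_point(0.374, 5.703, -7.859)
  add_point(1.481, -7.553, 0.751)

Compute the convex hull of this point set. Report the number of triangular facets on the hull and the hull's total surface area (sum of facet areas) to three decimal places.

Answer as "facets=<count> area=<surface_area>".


facets=20 area=905.797

Hull vertices (12/15): indices [1, 2, 3, 4, 5, 7, 9, 10, 11, 12, 13, 14].

Area of each hull facet:
  f1: (p9, p4, p3) → 44.9472
  f2: (p7, p2, p3) → 42.6195
  f3: (p7, p4, p3) → 49.6497
  f4: (p10, p2, p3) → 43.2853
  f5: (p10, p9, p3) → 93.5717
  f6: (p10, p9, p11) → 47.4429
  f7: (p10, p12, p11) → 51.6280
  f8: (p10, p7, p12) → 80.6363
  f9: (p10, p7, p2) → 59.8789
  f10: (p1, p9, p11) → 32.8471
  f11: (p14, p7, p12) → 32.6756
  f12: (p14, p7, p4) → 57.0151
  f13: (p13, p9, p4) → 13.3269
  f14: (p13, p1, p9) → 8.2687
  f15: (p13, p14, p4) → 54.3216
  f16: (p5, p13, p14) → 16.9353
  f17: (p5, p14, p12) → 21.1630
  f18: (p5, p13, p1) → 16.2717
  f19: (p5, p12, p11) → 72.6617
  f20: (p5, p1, p11) → 66.6509
Σ area = 905.797

Euler characteristic 12−30+20 = 2 ✓
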